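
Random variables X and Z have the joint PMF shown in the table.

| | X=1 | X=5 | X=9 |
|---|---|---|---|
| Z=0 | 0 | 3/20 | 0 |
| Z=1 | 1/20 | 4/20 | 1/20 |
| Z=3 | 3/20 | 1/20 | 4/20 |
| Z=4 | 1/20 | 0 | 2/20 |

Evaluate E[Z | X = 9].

P(X = 9) = 7/20.
Σ Z·P over the event = 1·(1/20) + 3·(4/20) + 4·(2/20) = 21/20.
E[Z | X = 9] = (21/20) / (7/20) = 3.

3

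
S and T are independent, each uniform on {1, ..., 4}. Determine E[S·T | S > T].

Outcomes with S > T: (2,1), (3,1), (3,2), (4,1), (4,2), (4,3), each with probability 1/16.
E[S·T | S > T] = (2 + 3 + 6 + 4 + 8 + 12) / 6 = 35/6.

35/6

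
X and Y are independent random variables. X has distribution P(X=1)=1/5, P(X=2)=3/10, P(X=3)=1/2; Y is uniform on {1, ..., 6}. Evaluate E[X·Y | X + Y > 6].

P(X + Y > 6) = 23/60.
Summing XY·P(x,y) over outcomes with X + Y > 6 gives 101/20.
E[X·Y | X + Y > 6] = (101/20) / (23/60) = 303/23.

303/23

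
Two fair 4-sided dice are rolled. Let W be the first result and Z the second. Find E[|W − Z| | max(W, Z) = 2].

P(max(W, Z) = 2) = 3/16.
Summing |W−Z|·P(x,y) over outcomes with max(W, Z) = 2 gives 1/8.
E[|W − Z| | max(W, Z) = 2] = (1/8) / (3/16) = 2/3.

2/3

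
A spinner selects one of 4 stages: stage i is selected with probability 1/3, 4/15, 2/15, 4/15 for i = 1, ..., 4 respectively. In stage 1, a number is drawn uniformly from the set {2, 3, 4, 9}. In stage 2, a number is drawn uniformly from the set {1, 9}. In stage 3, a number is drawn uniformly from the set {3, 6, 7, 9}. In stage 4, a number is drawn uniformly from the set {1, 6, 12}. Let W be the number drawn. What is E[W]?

241/45

E[W | stage 1] = (2+3+4+9)/4 = 9/2.
E[W | stage 2] = (1+9)/2 = 5.
E[W | stage 3] = (3+6+7+9)/4 = 25/4.
E[W | stage 4] = (1+6+12)/3 = 19/3.
E[W] = (1/3)·(9/2) + (4/15)·(5) + (2/15)·(25/4) + (4/15)·(19/3) = 241/45.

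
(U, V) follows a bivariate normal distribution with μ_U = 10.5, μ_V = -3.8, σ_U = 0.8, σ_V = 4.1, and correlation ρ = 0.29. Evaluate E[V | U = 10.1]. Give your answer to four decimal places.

For a bivariate normal, E[V | U=x] = μ_V + ρ·(σ_V/σ_U)·(x − μ_U).
E[V | U=10.1] = -3.8 + (0.29)·(4.1/0.8)·(10.1 − (10.5)) = -3.8 + (1.4863)·(-0.4) = -4.3945.

-4.3945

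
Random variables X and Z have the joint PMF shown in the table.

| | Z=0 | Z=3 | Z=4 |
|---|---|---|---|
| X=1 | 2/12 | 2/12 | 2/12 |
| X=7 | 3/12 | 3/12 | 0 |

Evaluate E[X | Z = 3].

P(Z = 3) = 5/12.
Summing X·P(X=x,Z=y) over the conditioning event gives 23/12.
E[X | Z = 3] = (23/12) / (5/12) = 23/5.

23/5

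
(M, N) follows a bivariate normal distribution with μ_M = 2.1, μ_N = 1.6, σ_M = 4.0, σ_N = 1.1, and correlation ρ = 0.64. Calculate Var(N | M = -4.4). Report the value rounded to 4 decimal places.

0.7144

Var(N | M=x) = (1 − ρ²)·σ_N².
Var(N | M=-4.4) = (1.1)²·(1 − (0.64)²) = 1.21·0.5904 = 0.7144.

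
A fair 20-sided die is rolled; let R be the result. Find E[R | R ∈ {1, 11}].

6

P(R ∈ {1, 11}) = 1/10.
Σ over the event: 1·1/20 + 11·1/20 = 3/5.
E[R | R ∈ {1, 11}] = (3/5) / (1/10) = 6.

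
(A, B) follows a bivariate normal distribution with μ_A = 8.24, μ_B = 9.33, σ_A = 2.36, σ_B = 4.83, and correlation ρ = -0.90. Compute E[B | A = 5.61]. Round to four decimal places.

For a bivariate normal, E[B | A=x] = μ_B + ρ·(σ_B/σ_A)·(x − μ_A).
E[B | A=5.61] = 9.33 + (-0.90)·(4.83/2.36)·(5.61 − (8.24)) = 9.33 + (-1.84195)·(-2.63) = 14.1743.

14.1743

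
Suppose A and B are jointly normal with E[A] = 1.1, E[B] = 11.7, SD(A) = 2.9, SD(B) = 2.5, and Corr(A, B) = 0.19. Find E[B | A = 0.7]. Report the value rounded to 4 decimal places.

11.6345

For a bivariate normal, E[B | A=x] = μ_B + ρ·(σ_B/σ_A)·(x − μ_A).
E[B | A=0.7] = 11.7 + (0.19)·(2.5/2.9)·(0.7 − (1.1)) = 11.7 + (0.16379)·(-0.4) = 11.6345.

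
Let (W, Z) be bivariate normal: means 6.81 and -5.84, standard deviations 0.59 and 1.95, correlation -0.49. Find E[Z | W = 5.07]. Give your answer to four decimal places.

-3.0221

The regression of Z on W has slope ρ·σ_Z/σ_W and passes through (μ_W, μ_Z).
E[Z | W=5.07] = -5.84 + (-0.49)·(1.95/0.59)·(5.07 − (6.81)) = -5.84 + (-1.6195)·(-1.74) = -3.0221.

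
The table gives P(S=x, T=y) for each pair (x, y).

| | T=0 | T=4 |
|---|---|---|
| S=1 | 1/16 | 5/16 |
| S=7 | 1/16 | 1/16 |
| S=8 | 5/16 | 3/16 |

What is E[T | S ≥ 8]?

3/2

P(S ≥ 8) = 1/2.
Summing T·P(S=x,T=y) over the conditioning event gives 3/4.
E[T | S ≥ 8] = (3/4) / (1/2) = 3/2.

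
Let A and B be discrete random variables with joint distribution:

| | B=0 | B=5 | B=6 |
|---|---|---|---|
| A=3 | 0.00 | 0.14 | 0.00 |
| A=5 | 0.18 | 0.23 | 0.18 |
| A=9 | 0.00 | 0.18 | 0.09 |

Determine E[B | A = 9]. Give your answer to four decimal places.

P(A = 9) = 0.27.
Σ B·P over the event = 5·(0.18) + 6·(0.09) = 1.44.
E[B | A = 9] = (1.44) / (0.27) = 5.3333.

5.3333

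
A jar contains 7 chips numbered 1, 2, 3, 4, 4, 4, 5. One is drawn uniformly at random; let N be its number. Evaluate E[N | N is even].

7/2

P(N is even) = 4/7.
Σ over the event: 2·1/7 + 4·3/7 = 2.
E[N | N is even] = (2) / (4/7) = 7/2.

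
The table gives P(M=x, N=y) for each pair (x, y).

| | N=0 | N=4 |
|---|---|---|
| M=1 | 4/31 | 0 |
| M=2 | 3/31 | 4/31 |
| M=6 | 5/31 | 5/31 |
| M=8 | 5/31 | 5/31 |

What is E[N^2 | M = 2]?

P(M = 2) = 7/31.
Σ N^2·P over the event = 0·(3/31) + 16·(4/31) = 64/31.
E[N^2 | M = 2] = (64/31) / (7/31) = 64/7.

64/7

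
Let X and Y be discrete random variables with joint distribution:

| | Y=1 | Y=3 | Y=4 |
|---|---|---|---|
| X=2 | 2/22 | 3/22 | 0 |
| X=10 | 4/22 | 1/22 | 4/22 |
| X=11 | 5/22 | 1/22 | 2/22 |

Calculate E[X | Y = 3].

27/5

P(Y = 3) = 5/22.
Σ X·P over the event = 2·(3/22) + 10·(1/22) + 11·(1/22) = 27/22.
E[X | Y = 3] = (27/22) / (5/22) = 27/5.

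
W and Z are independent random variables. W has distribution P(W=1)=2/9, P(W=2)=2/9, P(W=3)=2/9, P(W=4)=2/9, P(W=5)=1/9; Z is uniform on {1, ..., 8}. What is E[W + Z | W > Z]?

P(W > Z) = 2/9.
Summing (W+Z)·P(x,y) over outcomes with W > Z gives 5/4.
E[W + Z | W > Z] = (5/4) / (2/9) = 45/8.

45/8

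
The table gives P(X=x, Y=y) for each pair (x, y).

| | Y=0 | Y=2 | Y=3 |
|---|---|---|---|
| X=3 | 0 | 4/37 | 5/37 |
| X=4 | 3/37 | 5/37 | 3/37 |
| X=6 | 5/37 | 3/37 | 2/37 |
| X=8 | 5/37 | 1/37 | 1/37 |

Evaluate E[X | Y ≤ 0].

82/13

P(Y ≤ 0) = 13/37.
Summing X·P(X=x,Y=y) over the conditioning event gives 82/37.
E[X | Y ≤ 0] = (82/37) / (13/37) = 82/13.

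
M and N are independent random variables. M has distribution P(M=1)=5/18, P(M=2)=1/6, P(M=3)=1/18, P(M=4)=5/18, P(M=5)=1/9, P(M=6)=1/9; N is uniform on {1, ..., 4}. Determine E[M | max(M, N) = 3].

20/11

P(max(M, N) = 3) = 11/72.
Summing M·P(x,y) over outcomes with max(M, N) = 3 gives 5/18.
E[M | max(M, N) = 3] = (5/18) / (11/72) = 20/11.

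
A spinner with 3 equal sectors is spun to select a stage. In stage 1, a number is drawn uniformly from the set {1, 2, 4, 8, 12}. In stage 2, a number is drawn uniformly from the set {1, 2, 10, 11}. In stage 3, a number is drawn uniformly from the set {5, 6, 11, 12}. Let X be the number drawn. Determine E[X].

199/30

E[X | stage 1] = (1+2+4+8+12)/5 = 27/5.
E[X | stage 2] = (1+2+10+11)/4 = 6.
E[X | stage 3] = (5+6+11+12)/4 = 17/2.
E[X] = (1/3)·(27/5) + (1/3)·(6) + (1/3)·(17/2) = 199/30.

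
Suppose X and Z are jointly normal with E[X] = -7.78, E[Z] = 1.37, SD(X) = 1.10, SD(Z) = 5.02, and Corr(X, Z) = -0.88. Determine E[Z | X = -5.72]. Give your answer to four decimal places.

E[Z | X=x] = μ_Z + ρ(σ_Z/σ_X)(x − μ_X) for jointly normal variables.
E[Z | X=-5.72] = 1.37 + (-0.88)·(5.02/1.10)·(-5.72 − (-7.78)) = 1.37 + (-4.016)·(2.06) = -6.9030.

-6.9030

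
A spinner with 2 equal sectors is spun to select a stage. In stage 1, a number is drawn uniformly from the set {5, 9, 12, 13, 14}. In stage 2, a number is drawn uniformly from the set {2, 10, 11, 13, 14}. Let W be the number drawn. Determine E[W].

103/10

E[W | stage 1] = (5+9+12+13+14)/5 = 53/5.
E[W | stage 2] = (2+10+11+13+14)/5 = 10.
By the law of total expectation,
E[W] = (1/2)·(53/5) + (1/2)·(10) = 103/10.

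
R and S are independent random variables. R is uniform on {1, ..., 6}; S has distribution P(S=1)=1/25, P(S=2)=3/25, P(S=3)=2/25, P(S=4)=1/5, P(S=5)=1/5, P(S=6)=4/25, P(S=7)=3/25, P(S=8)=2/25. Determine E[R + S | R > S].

P(R > S) = 19/75.
Summing (R+S)·P(x,y) over outcomes with R > S gives 301/150.
E[R + S | R > S] = (301/150) / (19/75) = 301/38.

301/38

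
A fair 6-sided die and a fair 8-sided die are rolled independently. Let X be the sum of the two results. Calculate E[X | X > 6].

314/33

P(X > 6) = 11/16.
Σ over the event: 7·1/8 + 8·1/8 + 9·1/8 + 10·5/48 + 11·1/12 + 12·1/16 + 13·1/24 + 14·1/48 = 157/24.
E[X | X > 6] = (157/24) / (11/16) = 314/33.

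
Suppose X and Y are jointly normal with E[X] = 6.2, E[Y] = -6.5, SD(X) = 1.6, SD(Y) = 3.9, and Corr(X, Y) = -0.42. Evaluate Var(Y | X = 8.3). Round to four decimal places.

For a bivariate normal, Var(Y | X=x) = σ_Y²(1 − ρ²).
Var(Y | X=8.3) = (3.9)²·(1 − (-0.42)²) = 15.21·0.8236 = 12.5270.

12.5270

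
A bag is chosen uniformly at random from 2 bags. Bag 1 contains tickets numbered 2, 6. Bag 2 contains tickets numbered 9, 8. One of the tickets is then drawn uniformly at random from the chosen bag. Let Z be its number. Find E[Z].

E[Z | bag 1] = (2+6)/2 = 4.
E[Z | bag 2] = (9+8)/2 = 17/2.
E[Z] = (1/2)·(4) + (1/2)·(17/2) = 25/4.

25/4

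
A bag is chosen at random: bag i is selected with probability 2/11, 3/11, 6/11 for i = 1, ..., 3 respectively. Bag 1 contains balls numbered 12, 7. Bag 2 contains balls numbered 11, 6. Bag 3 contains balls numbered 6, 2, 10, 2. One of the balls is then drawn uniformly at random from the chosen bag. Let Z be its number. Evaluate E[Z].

149/22

E[Z | bag 1] = (12+7)/2 = 19/2.
E[Z | bag 2] = (11+6)/2 = 17/2.
E[Z | bag 3] = (6+2+10+2)/4 = 5.
E[Z] = (2/11)·(19/2) + (3/11)·(17/2) + (6/11)·(5) = 149/22.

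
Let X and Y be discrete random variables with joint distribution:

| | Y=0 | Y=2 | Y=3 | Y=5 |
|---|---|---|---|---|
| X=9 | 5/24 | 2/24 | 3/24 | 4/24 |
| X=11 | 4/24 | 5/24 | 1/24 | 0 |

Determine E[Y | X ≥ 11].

13/10

P(X ≥ 11) = 5/12.
Σ Y·P over the event = 0·(4/24) + 2·(5/24) + 3·(1/24) = 13/24.
E[Y | X ≥ 11] = (13/24) / (5/12) = 13/10.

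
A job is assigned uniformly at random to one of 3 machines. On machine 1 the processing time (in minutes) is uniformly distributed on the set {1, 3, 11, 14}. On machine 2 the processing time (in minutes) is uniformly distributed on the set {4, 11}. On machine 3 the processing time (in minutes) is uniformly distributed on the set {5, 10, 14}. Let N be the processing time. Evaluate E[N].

293/36

E[N | machine 1] = (1+3+11+14)/4 = 29/4.
E[N | machine 2] = (4+11)/2 = 15/2.
E[N | machine 3] = (5+10+14)/3 = 29/3.
By the law of total expectation,
E[N] = (1/3)·(29/4) + (1/3)·(15/2) + (1/3)·(29/3) = 293/36.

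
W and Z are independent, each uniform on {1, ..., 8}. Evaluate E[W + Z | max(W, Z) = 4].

44/7

Outcomes with max(W, Z) = 4: (1,4), (2,4), (3,4), (4,1), (4,2), (4,3), (4,4), each with probability 1/64.
E[W + Z | max(W, Z) = 4] = (5 + 6 + 7 + 5 + 6 + 7 + 8) / 7 = 44/7.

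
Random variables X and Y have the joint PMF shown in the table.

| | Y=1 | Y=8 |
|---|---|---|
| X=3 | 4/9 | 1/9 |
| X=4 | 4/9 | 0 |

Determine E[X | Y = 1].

7/2

P(Y = 1) = 8/9.
Summing X·P(X=x,Y=y) over the conditioning event gives 28/9.
E[X | Y = 1] = (28/9) / (8/9) = 7/2.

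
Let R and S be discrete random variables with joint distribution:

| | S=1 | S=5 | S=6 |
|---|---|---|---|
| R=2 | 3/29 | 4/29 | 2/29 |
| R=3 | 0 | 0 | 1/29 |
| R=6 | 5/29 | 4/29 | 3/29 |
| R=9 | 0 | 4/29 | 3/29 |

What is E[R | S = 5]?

P(S = 5) = 12/29.
Σ R·P over the event = 2·(4/29) + 6·(4/29) + 9·(4/29) = 68/29.
E[R | S = 5] = (68/29) / (12/29) = 17/3.

17/3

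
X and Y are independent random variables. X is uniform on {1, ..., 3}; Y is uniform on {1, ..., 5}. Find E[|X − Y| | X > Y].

Outcomes with X > Y: (2,1), (3,1), (3,2), each with probability 1/15.
E[|X − Y| | X > Y] = (1 + 2 + 1) / 3 = 4/3.

4/3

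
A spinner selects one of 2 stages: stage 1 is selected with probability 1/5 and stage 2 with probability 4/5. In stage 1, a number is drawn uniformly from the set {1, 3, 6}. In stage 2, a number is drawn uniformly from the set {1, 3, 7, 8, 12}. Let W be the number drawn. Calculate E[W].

E[W | stage 1] = (1+3+6)/3 = 10/3.
E[W | stage 2] = (1+3+7+8+12)/5 = 31/5.
By the law of total expectation,
E[W] = (1/5)·(10/3) + (4/5)·(31/5) = 422/75.

422/75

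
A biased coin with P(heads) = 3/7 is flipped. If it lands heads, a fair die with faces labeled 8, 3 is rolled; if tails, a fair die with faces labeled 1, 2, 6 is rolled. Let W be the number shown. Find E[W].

E[W | heads] = (8+3)/2 = 11/2.
E[W | tails] = (1+2+6)/3 = 3.
E[W] = (3/7)·(11/2) + (4/7)·(3) = 57/14.

57/14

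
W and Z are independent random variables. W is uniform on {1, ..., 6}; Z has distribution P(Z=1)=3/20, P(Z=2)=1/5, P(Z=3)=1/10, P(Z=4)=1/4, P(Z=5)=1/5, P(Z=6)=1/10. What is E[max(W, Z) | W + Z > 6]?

121/23

P(W + Z > 6) = 23/40.
Summing max(W,Z)·P(x,y) over outcomes with W + Z > 6 gives 121/40.
E[max(W, Z) | W + Z > 6] = (121/40) / (23/40) = 121/23.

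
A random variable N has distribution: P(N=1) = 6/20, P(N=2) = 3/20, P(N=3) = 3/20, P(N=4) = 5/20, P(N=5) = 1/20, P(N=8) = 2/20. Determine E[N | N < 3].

P(N < 3) = 9/20.
Σ over the event: 1·3/10 + 2·3/20 = 3/5.
E[N | N < 3] = (3/5) / (9/20) = 4/3.

4/3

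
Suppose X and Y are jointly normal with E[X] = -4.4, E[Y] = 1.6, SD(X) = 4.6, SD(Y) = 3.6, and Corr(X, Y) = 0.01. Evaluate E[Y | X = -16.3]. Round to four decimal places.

1.5069

The regression of Y on X has slope ρ·σ_Y/σ_X and passes through (μ_X, μ_Y).
E[Y | X=-16.3] = 1.6 + (0.01)·(3.6/4.6)·(-16.3 − (-4.4)) = 1.6 + (0.0078261)·(-11.9) = 1.5069.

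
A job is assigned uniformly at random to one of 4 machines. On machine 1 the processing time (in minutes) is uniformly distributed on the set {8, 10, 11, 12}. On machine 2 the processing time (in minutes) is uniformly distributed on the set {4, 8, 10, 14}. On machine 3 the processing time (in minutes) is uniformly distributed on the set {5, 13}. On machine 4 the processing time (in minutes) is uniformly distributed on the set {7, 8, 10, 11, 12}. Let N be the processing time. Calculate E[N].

E[N | machine 1] = (8+10+11+12)/4 = 41/4.
E[N | machine 2] = (4+8+10+14)/4 = 9.
E[N | machine 3] = (5+13)/2 = 9.
E[N | machine 4] = (7+8+10+11+12)/5 = 48/5.
By the law of total expectation,
E[N] = (1/4)·(41/4) + (1/4)·(9) + (1/4)·(9) + (1/4)·(48/5) = 757/80.

757/80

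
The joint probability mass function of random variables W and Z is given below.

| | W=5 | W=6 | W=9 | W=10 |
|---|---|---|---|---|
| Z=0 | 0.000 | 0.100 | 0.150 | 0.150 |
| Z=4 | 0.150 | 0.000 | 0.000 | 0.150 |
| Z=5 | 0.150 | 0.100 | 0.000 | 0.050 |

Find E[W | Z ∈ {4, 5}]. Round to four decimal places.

6.8333

P(Z ∈ {4, 5}) = 0.600.
Σ W·P over the event = 5·(0.150) + 5·(0.150) + 6·(0.100) + 10·(0.150) + 10·(0.050) = 4.100.
E[W | Z ∈ {4, 5}] = (4.100) / (0.600) = 6.8333.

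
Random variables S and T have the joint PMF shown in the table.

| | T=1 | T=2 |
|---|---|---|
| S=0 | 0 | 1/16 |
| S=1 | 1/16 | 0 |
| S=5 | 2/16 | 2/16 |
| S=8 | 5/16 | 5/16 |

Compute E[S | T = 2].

P(T = 2) = 1/2.
Σ S·P over the event = 0·(1/16) + 5·(2/16) + 8·(5/16) = 25/8.
E[S | T = 2] = (25/8) / (1/2) = 25/4.

25/4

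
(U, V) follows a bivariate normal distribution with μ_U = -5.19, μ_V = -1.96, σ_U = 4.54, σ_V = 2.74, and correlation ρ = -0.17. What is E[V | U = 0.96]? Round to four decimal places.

-2.5910

The regression of V on U has slope ρ·σ_V/σ_U and passes through (μ_U, μ_V).
E[V | U=0.96] = -1.96 + (-0.17)·(2.74/4.54)·(0.96 − (-5.19)) = -1.96 + (-0.1026)·(6.15) = -2.5910.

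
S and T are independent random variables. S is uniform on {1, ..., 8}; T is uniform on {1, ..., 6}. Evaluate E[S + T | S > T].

P(S > T) = 9/16.
Summing (S+T)·P(x,y) over outcomes with S > T gives 79/16.
E[S + T | S > T] = (79/16) / (9/16) = 79/9.

79/9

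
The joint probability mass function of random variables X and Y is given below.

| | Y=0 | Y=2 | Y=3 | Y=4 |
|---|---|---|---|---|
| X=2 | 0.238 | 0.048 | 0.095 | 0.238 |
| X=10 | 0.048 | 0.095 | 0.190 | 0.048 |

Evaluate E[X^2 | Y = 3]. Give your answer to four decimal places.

68.0000

P(Y = 3) = 0.285.
Σ X^2·P over the event = 4·(0.095) + 100·(0.190) = 19.380.
E[X^2 | Y = 3] = (19.380) / (0.285) = 68.0000.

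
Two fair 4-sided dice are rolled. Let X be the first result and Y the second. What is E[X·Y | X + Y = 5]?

5

P(X + Y = 5) = 1/4.
Summing XY·P(x,y) over outcomes with X + Y = 5 gives 5/4.
E[X·Y | X + Y = 5] = (5/4) / (1/4) = 5.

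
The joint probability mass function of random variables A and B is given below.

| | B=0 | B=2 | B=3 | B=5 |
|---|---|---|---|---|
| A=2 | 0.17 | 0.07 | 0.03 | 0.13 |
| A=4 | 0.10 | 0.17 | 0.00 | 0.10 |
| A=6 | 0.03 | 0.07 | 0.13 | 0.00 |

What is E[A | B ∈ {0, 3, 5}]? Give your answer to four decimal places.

3.5072

P(B ∈ {0, 3, 5}) = 0.69.
Σ A·P over the event = 2·(0.17) + 2·(0.03) + 2·(0.13) + 4·(0.10) + 4·(0.10) + 6·(0.03) + 6·(0.13) = 2.42.
E[A | B ∈ {0, 3, 5}] = (2.42) / (0.69) = 3.5072.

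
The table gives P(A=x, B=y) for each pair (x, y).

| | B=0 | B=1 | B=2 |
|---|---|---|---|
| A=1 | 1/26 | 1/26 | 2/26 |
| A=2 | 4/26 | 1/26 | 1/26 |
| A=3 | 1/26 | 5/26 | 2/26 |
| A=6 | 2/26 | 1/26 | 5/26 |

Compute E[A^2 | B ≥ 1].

P(B ≥ 1) = 9/13.
Σ A^2·P over the event = 1·(1/26) + 1·(2/26) + 4·(1/26) + 4·(1/26) + 9·(5/26) + 9·(2/26) + 36·(1/26) + 36·(5/26) = 145/13.
E[A^2 | B ≥ 1] = (145/13) / (9/13) = 145/9.

145/9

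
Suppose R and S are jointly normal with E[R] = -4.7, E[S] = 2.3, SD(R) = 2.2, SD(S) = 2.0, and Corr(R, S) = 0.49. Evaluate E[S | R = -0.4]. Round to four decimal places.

4.2155

The regression of S on R has slope ρ·σ_S/σ_R and passes through (μ_R, μ_S).
E[S | R=-0.4] = 2.3 + (0.49)·(2.0/2.2)·(-0.4 − (-4.7)) = 2.3 + (0.445455)·(4.3) = 4.2155.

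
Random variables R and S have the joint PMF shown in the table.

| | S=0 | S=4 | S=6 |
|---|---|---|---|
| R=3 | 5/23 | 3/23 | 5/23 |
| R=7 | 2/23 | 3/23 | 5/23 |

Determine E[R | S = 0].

P(S = 0) = 7/23.
Σ R·P over the event = 3·(5/23) + 7·(2/23) = 29/23.
E[R | S = 0] = (29/23) / (7/23) = 29/7.

29/7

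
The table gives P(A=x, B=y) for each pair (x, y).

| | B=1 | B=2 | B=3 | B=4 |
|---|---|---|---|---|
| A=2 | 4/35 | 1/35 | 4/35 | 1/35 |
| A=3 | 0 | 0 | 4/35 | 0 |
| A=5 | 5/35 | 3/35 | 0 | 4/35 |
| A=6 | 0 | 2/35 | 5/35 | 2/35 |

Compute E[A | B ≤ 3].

4

P(B ≤ 3) = 4/5.
Summing A·P(A=x,B=y) over the conditioning event gives 16/5.
E[A | B ≤ 3] = (16/5) / (4/5) = 4.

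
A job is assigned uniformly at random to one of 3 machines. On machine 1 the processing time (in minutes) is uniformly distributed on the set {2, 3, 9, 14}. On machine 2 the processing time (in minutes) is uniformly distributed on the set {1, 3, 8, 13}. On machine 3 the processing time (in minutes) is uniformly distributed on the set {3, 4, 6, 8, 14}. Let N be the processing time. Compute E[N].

27/4

E[N | machine 1] = (2+3+9+14)/4 = 7.
E[N | machine 2] = (1+3+8+13)/4 = 25/4.
E[N | machine 3] = (3+4+6+8+14)/5 = 7.
E[N] = (1/3)·(7) + (1/3)·(25/4) + (1/3)·(7) = 27/4.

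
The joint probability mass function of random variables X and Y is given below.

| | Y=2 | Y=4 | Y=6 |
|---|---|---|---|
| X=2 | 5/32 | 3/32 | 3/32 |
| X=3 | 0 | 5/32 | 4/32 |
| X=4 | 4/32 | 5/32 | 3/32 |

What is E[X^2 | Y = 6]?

P(Y = 6) = 5/16.
Summing X^2·P(X=x,Y=y) over the conditioning event gives 3.
E[X^2 | Y = 6] = (3) / (5/16) = 48/5.

48/5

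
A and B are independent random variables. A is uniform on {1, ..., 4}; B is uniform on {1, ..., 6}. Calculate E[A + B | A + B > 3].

P(A + B > 3) = 7/8.
Summing (A+B)·P(x,y) over outcomes with A + B > 3 gives 17/3.
E[A + B | A + B > 3] = (17/3) / (7/8) = 136/21.

136/21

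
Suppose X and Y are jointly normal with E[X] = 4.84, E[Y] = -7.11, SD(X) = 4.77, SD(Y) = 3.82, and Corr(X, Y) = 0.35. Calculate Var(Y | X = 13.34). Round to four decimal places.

12.8048

The conditional variance in a bivariate normal is σ_Y²(1 − ρ²), independent of x.
Var(Y | X=13.34) = (3.82)²·(1 − (0.35)²) = 14.5924·0.8775 = 12.8048.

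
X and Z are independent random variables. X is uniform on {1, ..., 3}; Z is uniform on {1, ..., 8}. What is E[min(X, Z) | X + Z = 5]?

5/3

P(X + Z = 5) = 1/8.
Summing min(X,Z)·P(x,y) over outcomes with X + Z = 5 gives 5/24.
E[min(X, Z) | X + Z = 5] = (5/24) / (1/8) = 5/3.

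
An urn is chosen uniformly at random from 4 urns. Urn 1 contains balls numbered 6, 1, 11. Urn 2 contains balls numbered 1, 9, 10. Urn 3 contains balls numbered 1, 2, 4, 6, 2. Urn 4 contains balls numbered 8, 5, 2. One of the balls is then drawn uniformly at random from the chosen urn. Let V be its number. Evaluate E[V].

31/6

E[V | urn 1] = (6+1+11)/3 = 6.
E[V | urn 2] = (1+9+10)/3 = 20/3.
E[V | urn 3] = (1+2+4+6+2)/5 = 3.
E[V | urn 4] = (8+5+2)/3 = 5.
E[V] = (1/4)·(6) + (1/4)·(20/3) + (1/4)·(3) + (1/4)·(5) = 31/6.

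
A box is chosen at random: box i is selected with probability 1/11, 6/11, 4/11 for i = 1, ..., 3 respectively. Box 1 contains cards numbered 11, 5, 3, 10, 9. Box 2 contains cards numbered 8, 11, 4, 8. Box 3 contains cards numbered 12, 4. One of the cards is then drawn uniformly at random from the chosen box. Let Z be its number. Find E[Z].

E[Z | box 1] = (11+5+3+10+9)/5 = 38/5.
E[Z | box 2] = (8+11+4+8)/4 = 31/4.
E[Z | box 3] = (12+4)/2 = 8.
By the law of total expectation,
E[Z] = (1/11)·(38/5) + (6/11)·(31/4) + (4/11)·(8) = 861/110.

861/110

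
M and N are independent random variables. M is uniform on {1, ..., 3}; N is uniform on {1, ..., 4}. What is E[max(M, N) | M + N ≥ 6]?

11/3

Outcomes with M + N ≥ 6: (2,4), (3,3), (3,4), each with probability 1/12.
E[max(M, N) | M + N ≥ 6] = (4 + 3 + 4) / 3 = 11/3.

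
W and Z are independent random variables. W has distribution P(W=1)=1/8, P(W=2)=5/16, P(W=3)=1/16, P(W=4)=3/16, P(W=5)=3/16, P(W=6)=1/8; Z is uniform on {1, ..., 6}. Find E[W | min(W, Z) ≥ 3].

14/3

P(min(W, Z) ≥ 3) = 3/8.
Summing W·P(x,y) over outcomes with min(W, Z) ≥ 3 gives 7/4.
E[W | min(W, Z) ≥ 3] = (7/4) / (3/8) = 14/3.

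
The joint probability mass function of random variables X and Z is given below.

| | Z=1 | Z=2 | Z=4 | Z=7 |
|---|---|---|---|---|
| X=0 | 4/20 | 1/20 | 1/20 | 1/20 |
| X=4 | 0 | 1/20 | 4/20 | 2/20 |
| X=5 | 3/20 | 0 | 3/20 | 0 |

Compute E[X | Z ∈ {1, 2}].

19/9

P(Z ∈ {1, 2}) = 9/20.
Σ X·P over the event = 0·(4/20) + 0·(1/20) + 4·(1/20) + 5·(3/20) = 19/20.
E[X | Z ∈ {1, 2}] = (19/20) / (9/20) = 19/9.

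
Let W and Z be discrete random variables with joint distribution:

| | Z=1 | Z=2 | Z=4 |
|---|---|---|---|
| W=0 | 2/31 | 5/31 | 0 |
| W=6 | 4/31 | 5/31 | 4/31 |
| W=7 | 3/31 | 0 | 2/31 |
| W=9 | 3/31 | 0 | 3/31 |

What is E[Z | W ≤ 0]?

P(W ≤ 0) = 7/31.
Summing Z·P(W=x,Z=y) over the conditioning event gives 12/31.
E[Z | W ≤ 0] = (12/31) / (7/31) = 12/7.

12/7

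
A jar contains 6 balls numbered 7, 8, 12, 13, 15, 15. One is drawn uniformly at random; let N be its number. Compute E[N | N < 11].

P(N < 11) = 1/3.
Σ over the event: 7·1/6 + 8·1/6 = 5/2.
E[N | N < 11] = (5/2) / (1/3) = 15/2.

15/2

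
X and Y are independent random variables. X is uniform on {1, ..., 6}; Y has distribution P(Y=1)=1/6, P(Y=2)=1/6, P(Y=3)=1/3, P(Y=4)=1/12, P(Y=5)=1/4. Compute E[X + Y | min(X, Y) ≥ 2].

15/2

P(min(X, Y) ≥ 2) = 25/36.
Summing (X+Y)·P(x,y) over outcomes with min(X, Y) ≥ 2 gives 125/24.
E[X + Y | min(X, Y) ≥ 2] = (125/24) / (25/36) = 15/2.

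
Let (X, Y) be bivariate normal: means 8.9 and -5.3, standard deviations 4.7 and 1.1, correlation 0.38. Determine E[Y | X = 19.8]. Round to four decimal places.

-4.3306

The regression of Y on X has slope ρ·σ_Y/σ_X and passes through (μ_X, μ_Y).
E[Y | X=19.8] = -5.3 + (0.38)·(1.1/4.7)·(19.8 − (8.9)) = -5.3 + (0.088936)·(10.9) = -4.3306.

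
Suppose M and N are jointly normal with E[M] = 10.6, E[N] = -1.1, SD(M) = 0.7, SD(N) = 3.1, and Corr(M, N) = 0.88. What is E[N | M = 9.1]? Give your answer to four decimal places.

For a bivariate normal, E[N | M=x] = μ_N + ρ·(σ_N/σ_M)·(x − μ_M).
E[N | M=9.1] = -1.1 + (0.88)·(3.1/0.7)·(9.1 − (10.6)) = -1.1 + (3.8971)·(-1.5) = -6.9457.

-6.9457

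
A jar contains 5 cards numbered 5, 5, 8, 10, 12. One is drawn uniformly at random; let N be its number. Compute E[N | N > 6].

P(N > 6) = 3/5.
Σ over the event: 8·1/5 + 10·1/5 + 12·1/5 = 6.
E[N | N > 6] = (6) / (3/5) = 10.

10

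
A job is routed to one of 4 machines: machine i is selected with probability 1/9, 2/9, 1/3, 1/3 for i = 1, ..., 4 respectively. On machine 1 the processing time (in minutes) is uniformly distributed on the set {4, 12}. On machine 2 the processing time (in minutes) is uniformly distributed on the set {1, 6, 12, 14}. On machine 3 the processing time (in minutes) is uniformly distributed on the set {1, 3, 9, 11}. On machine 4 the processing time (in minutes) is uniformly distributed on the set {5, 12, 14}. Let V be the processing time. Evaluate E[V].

49/6

E[V | machine 1] = (4+12)/2 = 8.
E[V | machine 2] = (1+6+12+14)/4 = 33/4.
E[V | machine 3] = (1+3+9+11)/4 = 6.
E[V | machine 4] = (5+12+14)/3 = 31/3.
By the law of total expectation,
E[V] = (1/9)·(8) + (2/9)·(33/4) + (1/3)·(6) + (1/3)·(31/3) = 49/6.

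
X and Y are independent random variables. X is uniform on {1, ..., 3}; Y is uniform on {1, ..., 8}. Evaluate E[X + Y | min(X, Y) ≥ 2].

P(min(X, Y) ≥ 2) = 7/12.
Summing (X+Y)·P(x,y) over outcomes with min(X, Y) ≥ 2 gives 35/8.
E[X + Y | min(X, Y) ≥ 2] = (35/8) / (7/12) = 15/2.

15/2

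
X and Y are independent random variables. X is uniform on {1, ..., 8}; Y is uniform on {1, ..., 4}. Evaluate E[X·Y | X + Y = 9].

Outcomes with X + Y = 9: (5,4), (6,3), (7,2), (8,1), each with probability 1/32.
E[X·Y | X + Y = 9] = (20 + 18 + 14 + 8) / 4 = 15.

15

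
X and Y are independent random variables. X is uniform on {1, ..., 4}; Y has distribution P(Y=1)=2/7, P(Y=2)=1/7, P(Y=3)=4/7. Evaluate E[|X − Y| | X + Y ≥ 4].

29/23

P(X + Y ≥ 4) = 23/28.
Summing |X−Y|·P(x,y) over outcomes with X + Y ≥ 4 gives 29/28.
E[|X − Y| | X + Y ≥ 4] = (29/28) / (23/28) = 29/23.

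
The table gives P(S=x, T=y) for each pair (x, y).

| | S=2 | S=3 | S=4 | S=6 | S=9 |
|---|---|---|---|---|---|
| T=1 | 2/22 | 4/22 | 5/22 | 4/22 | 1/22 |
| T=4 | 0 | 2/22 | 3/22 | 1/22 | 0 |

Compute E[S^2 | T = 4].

17

P(T = 4) = 3/11.
Σ S^2·P over the event = 9·(2/22) + 16·(3/22) + 36·(1/22) = 51/11.
E[S^2 | T = 4] = (51/11) / (3/11) = 17.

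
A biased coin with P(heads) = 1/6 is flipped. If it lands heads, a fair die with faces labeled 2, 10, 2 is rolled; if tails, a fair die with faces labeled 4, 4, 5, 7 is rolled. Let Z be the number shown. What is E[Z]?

89/18

E[Z | heads] = (2+10+2)/3 = 14/3.
E[Z | tails] = (4+4+5+7)/4 = 5.
By the law of total expectation,
E[Z] = (1/6)·(14/3) + (5/6)·(5) = 89/18.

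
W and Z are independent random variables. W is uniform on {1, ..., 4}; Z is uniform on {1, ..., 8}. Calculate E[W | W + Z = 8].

5/2

Outcomes with W + Z = 8: (1,7), (2,6), (3,5), (4,4), each with probability 1/32.
E[W | W + Z = 8] = (1 + 2 + 3 + 4) / 4 = 5/2.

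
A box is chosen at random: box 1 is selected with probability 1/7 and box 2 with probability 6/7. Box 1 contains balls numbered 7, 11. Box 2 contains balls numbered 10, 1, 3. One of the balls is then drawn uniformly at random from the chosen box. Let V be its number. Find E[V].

37/7

E[V | box 1] = (7+11)/2 = 9.
E[V | box 2] = (10+1+3)/3 = 14/3.
E[V] = (1/7)·(9) + (6/7)·(14/3) = 37/7.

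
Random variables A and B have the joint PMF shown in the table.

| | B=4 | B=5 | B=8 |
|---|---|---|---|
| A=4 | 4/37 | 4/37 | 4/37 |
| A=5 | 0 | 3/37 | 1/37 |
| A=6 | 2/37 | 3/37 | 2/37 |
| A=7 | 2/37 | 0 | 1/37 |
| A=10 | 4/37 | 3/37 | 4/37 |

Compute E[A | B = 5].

P(B = 5) = 13/37.
Summing A·P(A=x,B=y) over the conditioning event gives 79/37.
E[A | B = 5] = (79/37) / (13/37) = 79/13.

79/13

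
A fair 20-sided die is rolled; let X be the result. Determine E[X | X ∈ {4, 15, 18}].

P(X ∈ {4, 15, 18}) = 3/20.
Σ over the event: 4·1/20 + 15·1/20 + 18·1/20 = 37/20.
E[X | X ∈ {4, 15, 18}] = (37/20) / (3/20) = 37/3.

37/3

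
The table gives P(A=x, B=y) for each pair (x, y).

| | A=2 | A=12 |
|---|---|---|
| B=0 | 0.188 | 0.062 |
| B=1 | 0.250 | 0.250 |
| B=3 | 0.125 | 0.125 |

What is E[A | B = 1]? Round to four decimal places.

P(B = 1) = 0.500.
Σ A·P over the event = 2·(0.250) + 12·(0.250) = 3.500.
E[A | B = 1] = (3.500) / (0.500) = 7.0000.

7.0000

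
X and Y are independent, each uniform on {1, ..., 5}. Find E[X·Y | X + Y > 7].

Outcomes with X + Y > 7: (3,5), (4,4), (4,5), (5,3), (5,4), (5,5), each with probability 1/25.
E[X·Y | X + Y > 7] = (15 + 16 + 20 + 15 + 20 + 25) / 6 = 37/2.

37/2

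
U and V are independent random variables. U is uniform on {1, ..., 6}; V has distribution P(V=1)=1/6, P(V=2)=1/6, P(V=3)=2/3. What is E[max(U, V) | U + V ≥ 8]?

P(U + V ≥ 8) = 1/4.
Summing max(U,V)·P(x,y) over outcomes with U + V ≥ 8 gives 25/18.
E[max(U, V) | U + V ≥ 8] = (25/18) / (1/4) = 50/9.

50/9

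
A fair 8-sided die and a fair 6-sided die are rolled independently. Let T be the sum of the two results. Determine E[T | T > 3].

P(T > 3) = 15/16.
E[T | T > 3] = (47/6) / (15/16) = 376/45.

376/45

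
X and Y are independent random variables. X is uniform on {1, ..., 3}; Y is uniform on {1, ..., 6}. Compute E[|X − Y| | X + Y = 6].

Outcomes with X + Y = 6: (1,5), (2,4), (3,3), each with probability 1/18.
E[|X − Y| | X + Y = 6] = (4 + 2 + 0) / 3 = 2.

2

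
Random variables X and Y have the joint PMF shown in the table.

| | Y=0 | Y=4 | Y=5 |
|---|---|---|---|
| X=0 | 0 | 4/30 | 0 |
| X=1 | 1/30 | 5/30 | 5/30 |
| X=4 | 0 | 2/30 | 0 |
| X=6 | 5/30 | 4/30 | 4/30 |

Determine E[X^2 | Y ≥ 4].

P(Y ≥ 4) = 4/5.
Σ X^2·P over the event = 0·(4/30) + 1·(5/30) + 1·(5/30) + 16·(2/30) + 36·(4/30) + 36·(4/30) = 11.
E[X^2 | Y ≥ 4] = (11) / (4/5) = 55/4.

55/4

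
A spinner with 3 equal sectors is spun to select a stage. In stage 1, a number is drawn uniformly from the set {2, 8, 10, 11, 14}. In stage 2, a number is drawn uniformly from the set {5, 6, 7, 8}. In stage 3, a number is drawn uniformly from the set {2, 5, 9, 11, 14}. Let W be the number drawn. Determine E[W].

79/10

E[W | stage 1] = (2+8+10+11+14)/5 = 9.
E[W | stage 2] = (5+6+7+8)/4 = 13/2.
E[W | stage 3] = (2+5+9+11+14)/5 = 41/5.
By the law of total expectation,
E[W] = (1/3)·(9) + (1/3)·(13/2) + (1/3)·(41/5) = 79/10.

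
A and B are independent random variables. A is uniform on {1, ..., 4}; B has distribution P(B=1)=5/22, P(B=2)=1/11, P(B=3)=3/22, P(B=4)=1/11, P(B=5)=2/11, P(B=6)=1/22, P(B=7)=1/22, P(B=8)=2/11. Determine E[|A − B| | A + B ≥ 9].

P(A + B ≥ 9) = 25/88.
Summing |A−B|·P(x,y) over outcomes with A + B ≥ 9 gives 109/88.
E[|A − B| | A + B ≥ 9] = (109/88) / (25/88) = 109/25.

109/25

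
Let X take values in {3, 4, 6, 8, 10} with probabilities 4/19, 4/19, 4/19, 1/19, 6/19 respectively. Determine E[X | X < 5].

P(X < 5) = 8/19.
Σ over the event: 3·4/19 + 4·4/19 = 28/19.
E[X | X < 5] = (28/19) / (8/19) = 7/2.

7/2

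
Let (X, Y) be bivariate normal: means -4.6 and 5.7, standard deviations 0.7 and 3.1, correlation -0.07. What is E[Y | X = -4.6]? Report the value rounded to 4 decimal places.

For a bivariate normal, E[Y | X=x] = μ_Y + ρ·(σ_Y/σ_X)·(x − μ_X).
E[Y | X=-4.6] = 5.7 + (-0.07)·(3.1/0.7)·(-4.6 − (-4.6)) = 5.7 + (-0.31)·(0) = 5.7000.

5.7000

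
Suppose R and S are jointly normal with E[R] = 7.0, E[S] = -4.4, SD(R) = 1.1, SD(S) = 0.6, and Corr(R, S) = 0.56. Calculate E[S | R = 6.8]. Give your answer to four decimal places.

E[S | R=x] = μ_S + ρ(σ_S/σ_R)(x − μ_R) for jointly normal variables.
E[S | R=6.8] = -4.4 + (0.56)·(0.6/1.1)·(6.8 − (7.0)) = -4.4 + (0.30545)·(-0.2) = -4.4611.

-4.4611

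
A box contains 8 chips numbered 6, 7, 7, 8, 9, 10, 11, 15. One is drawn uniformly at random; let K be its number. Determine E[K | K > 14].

P(K > 14) = 1/8.
Σ over the event: 15·1/8 = 15/8.
E[K | K > 14] = (15/8) / (1/8) = 15.

15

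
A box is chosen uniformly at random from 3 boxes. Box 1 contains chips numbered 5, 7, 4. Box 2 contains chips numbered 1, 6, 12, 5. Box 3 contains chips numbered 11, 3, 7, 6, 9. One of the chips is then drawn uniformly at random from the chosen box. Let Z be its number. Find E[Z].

E[Z | box 1] = (5+7+4)/3 = 16/3.
E[Z | box 2] = (1+6+12+5)/4 = 6.
E[Z | box 3] = (11+3+7+6+9)/5 = 36/5.
E[Z] = (1/3)·(16/3) + (1/3)·(6) + (1/3)·(36/5) = 278/45.

278/45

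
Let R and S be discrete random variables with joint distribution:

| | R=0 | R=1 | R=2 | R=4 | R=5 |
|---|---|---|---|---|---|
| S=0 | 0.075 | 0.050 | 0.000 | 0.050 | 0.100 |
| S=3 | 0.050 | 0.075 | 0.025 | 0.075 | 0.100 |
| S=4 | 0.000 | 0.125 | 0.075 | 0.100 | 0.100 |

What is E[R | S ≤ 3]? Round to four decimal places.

2.7917

P(S ≤ 3) = 0.600.
Summing R·P(R=x,S=y) over the conditioning event gives 1.675.
E[R | S ≤ 3] = (1.675) / (0.600) = 2.7917.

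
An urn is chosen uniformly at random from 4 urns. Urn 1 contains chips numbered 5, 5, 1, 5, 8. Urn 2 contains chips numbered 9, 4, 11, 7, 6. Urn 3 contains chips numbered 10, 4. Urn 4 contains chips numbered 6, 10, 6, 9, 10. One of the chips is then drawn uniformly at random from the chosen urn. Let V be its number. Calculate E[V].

137/20

E[V | urn 1] = (5+5+1+5+8)/5 = 24/5.
E[V | urn 2] = (9+4+11+7+6)/5 = 37/5.
E[V | urn 3] = (10+4)/2 = 7.
E[V | urn 4] = (6+10+6+9+10)/5 = 41/5.
By the law of total expectation,
E[V] = (1/4)·(24/5) + (1/4)·(37/5) + (1/4)·(7) + (1/4)·(41/5) = 137/20.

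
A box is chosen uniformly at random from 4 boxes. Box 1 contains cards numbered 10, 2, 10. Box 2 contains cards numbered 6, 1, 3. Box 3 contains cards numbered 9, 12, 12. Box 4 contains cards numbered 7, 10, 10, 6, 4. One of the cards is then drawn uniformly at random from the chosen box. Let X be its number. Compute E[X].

E[X | box 1] = (10+2+10)/3 = 22/3.
E[X | box 2] = (6+1+3)/3 = 10/3.
E[X | box 3] = (9+12+12)/3 = 11.
E[X | box 4] = (7+10+10+6+4)/5 = 37/5.
By the law of total expectation,
E[X] = (1/4)·(22/3) + (1/4)·(10/3) + (1/4)·(11) + (1/4)·(37/5) = 109/15.

109/15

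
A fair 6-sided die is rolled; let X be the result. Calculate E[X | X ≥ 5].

11/2

Given X ≥ 5, X is equally likely to be any of {5, 6}.
E[X | X ≥ 5] = (5 + 6) / 2 = 11/2.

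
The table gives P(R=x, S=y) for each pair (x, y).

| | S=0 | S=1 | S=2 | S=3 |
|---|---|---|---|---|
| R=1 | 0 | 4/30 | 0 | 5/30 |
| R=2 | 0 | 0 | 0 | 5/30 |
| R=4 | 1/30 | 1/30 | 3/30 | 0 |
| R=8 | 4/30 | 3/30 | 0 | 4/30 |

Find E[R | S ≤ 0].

36/5

P(S ≤ 0) = 1/6.
Σ R·P over the event = 4·(1/30) + 8·(4/30) = 6/5.
E[R | S ≤ 0] = (6/5) / (1/6) = 36/5.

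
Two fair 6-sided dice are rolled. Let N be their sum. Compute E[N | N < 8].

P(N < 8) = 7/12.
Σ over the event: 2·1/36 + 3·1/18 + 4·1/12 + 5·1/9 + 6·5/36 + 7·1/6 = 28/9.
E[N | N < 8] = (28/9) / (7/12) = 16/3.

16/3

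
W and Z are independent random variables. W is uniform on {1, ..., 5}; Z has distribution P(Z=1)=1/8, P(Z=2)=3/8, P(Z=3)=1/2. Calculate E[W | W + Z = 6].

29/8

P(W + Z = 6) = 1/5.
Summing W·P(x,y) over outcomes with W + Z = 6 gives 29/40.
E[W | W + Z = 6] = (29/40) / (1/5) = 29/8.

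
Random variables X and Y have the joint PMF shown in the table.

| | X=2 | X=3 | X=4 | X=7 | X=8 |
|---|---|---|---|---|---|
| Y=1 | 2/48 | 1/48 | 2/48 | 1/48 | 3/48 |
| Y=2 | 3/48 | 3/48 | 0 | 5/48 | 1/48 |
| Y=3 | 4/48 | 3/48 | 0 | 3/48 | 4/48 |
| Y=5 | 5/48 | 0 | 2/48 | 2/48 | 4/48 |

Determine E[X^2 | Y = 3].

223/7

P(Y = 3) = 7/24.
Σ X^2·P over the event = 4·(4/48) + 9·(3/48) + 49·(3/48) + 64·(4/48) = 223/24.
E[X^2 | Y = 3] = (223/24) / (7/24) = 223/7.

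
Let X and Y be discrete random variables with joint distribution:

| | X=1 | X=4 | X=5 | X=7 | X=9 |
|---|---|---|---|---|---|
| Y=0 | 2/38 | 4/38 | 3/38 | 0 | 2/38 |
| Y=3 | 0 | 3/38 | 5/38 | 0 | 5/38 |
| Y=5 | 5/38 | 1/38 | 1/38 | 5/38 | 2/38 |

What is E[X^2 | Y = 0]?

303/11

P(Y = 0) = 11/38.
Summing X^2·P(X=x,Y=y) over the conditioning event gives 303/38.
E[X^2 | Y = 0] = (303/38) / (11/38) = 303/11.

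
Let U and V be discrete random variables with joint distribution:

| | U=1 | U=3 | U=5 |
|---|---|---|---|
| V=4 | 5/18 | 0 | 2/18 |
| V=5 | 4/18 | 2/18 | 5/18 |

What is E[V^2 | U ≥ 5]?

P(U ≥ 5) = 7/18.
Σ V^2·P over the event = 16·(2/18) + 25·(5/18) = 157/18.
E[V^2 | U ≥ 5] = (157/18) / (7/18) = 157/7.

157/7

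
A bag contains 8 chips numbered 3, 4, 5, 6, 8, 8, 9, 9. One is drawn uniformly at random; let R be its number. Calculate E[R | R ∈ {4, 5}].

P(R ∈ {4, 5}) = 1/4.
Σ over the event: 4·1/8 + 5·1/8 = 9/8.
E[R | R ∈ {4, 5}] = (9/8) / (1/4) = 9/2.

9/2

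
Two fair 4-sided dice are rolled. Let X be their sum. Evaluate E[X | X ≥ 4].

P(X ≥ 4) = 13/16.
Σ over the event: 4·3/16 + 5·1/4 + 6·3/16 + 7·1/8 + 8·1/16 = 9/2.
E[X | X ≥ 4] = (9/2) / (13/16) = 72/13.

72/13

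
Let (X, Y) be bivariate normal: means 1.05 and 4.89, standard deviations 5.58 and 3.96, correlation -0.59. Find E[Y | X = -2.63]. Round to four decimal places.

E[Y | X=x] = μ_Y + ρ(σ_Y/σ_X)(x − μ_X) for jointly normal variables.
E[Y | X=-2.63] = 4.89 + (-0.59)·(3.96/5.58)·(-2.63 − (1.05)) = 4.89 + (-0.41871)·(-3.68) = 6.4309.

6.4309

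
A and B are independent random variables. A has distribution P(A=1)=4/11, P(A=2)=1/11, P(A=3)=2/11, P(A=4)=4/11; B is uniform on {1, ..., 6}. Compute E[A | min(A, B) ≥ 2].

24/7

P(min(A, B) ≥ 2) = 35/66.
Summing A·P(x,y) over outcomes with min(A, B) ≥ 2 gives 20/11.
E[A | min(A, B) ≥ 2] = (20/11) / (35/66) = 24/7.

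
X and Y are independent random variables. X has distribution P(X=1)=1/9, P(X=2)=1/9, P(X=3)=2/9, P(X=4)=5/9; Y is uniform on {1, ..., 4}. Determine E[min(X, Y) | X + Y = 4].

P(X + Y = 4) = 1/9.
Summing min(X,Y)·P(x,y) over outcomes with X + Y = 4 gives 5/36.
E[min(X, Y) | X + Y = 4] = (5/36) / (1/9) = 5/4.

5/4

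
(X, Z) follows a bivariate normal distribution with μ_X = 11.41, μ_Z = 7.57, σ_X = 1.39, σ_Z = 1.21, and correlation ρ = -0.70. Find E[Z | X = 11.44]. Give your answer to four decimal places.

7.5517

The regression of Z on X has slope ρ·σ_Z/σ_X and passes through (μ_X, μ_Z).
E[Z | X=11.44] = 7.57 + (-0.70)·(1.21/1.39)·(11.44 − (11.41)) = 7.57 + (-0.60935)·(0.03) = 7.5517.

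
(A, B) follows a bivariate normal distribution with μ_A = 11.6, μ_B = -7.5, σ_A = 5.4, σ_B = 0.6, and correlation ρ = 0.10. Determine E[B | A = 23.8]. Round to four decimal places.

-7.3644

E[B | A=x] = μ_B + ρ(σ_B/σ_A)(x − μ_A) for jointly normal variables.
E[B | A=23.8] = -7.5 + (0.10)·(0.6/5.4)·(23.8 − (11.6)) = -7.5 + (0.011111)·(12.2) = -7.3644.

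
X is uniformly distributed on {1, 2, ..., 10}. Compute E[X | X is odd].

5

Given X is odd, X is equally likely to be any of {1, 3, 5, 7, 9}.
E[X | X is odd] = (1 + 3 + 5 + 7 + 9) / 5 = 5.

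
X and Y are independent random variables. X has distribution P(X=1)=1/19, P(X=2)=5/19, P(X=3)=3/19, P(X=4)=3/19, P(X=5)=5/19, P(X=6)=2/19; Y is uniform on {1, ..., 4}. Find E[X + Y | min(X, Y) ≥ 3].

P(min(X, Y) ≥ 3) = 13/38.
Summing (X+Y)·P(x,y) over outcomes with min(X, Y) ≥ 3 gives 207/76.
E[X + Y | min(X, Y) ≥ 3] = (207/76) / (13/38) = 207/26.

207/26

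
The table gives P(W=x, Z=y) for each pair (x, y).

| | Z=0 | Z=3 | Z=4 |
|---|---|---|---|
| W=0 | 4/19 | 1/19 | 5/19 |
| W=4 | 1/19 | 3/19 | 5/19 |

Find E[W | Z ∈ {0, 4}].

P(Z ∈ {0, 4}) = 15/19.
Summing W·P(W=x,Z=y) over the conditioning event gives 24/19.
E[W | Z ∈ {0, 4}] = (24/19) / (15/19) = 8/5.

8/5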